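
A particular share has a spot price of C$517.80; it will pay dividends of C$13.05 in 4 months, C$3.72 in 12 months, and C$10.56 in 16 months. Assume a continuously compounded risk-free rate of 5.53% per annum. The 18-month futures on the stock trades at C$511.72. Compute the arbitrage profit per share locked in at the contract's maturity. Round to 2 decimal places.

C$22.46 per share

PV(dividends) I = 13.05·e^(−0.0553·4/12) + 3.72·e^(−0.0553·12/12) + 10.56·e^(−0.0553·16/12) = 26.1409
Fair futures F* = (S − I)·e^(rT) = (517.80 − 26.1409)·e^0.082950 = 491.6591 × 1.086487 = 534.1812
Market C$511.72 < fair 534.1812: forward underpriced → reverse cash-and-carry (short the stock, invest proceeds at r, pay the dividends, go long the forward).
Profit at T = |F_mkt − F*| = |511.72 − 534.1812| = C$22.46 per share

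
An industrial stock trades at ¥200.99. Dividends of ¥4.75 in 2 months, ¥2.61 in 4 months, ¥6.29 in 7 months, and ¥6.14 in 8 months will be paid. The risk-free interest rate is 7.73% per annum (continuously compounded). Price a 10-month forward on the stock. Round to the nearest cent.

¥194.02

PV(dividends) I = 4.75·e^(−0.0773·2/12) + 2.61·e^(−0.0773·4/12) + 6.29·e^(−0.0773·7/12) + 6.14·e^(−0.0773·8/12)
I = 4.6892 + 2.5436 + 6.0127 + 5.8316 = 19.0771
F = (S − I)·e^(rT) = (200.99 − 19.0771) · e^(0.0773·10/12)
= 181.9129 · e^0.064417 = 181.9129 × 1.066537 = ¥194.02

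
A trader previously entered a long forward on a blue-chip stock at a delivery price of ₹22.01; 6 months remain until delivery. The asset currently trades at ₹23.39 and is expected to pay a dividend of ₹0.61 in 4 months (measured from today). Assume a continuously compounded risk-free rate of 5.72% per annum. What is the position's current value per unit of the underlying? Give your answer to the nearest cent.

PV(remaining dividends) I = 0.61·e^(−0.0572·4/12) = 0.5985
Current forward F = (S − I)·e^(rT) = (23.39 − 0.5985)·e^(0.0572·6/12) = 22.7915 × 1.029013 = 23.4527
Value (long) = (F − K)·e^(−rT) = (23.4527 − 22.01) × 0.971805 = 1.4020
Value = ₹1.40

₹1.40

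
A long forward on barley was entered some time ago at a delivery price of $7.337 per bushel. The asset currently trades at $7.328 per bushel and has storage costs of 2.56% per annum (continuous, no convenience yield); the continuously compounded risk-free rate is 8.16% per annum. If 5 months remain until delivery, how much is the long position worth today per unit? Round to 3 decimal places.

Current fair forward for the remaining 5 months: F = S·e^((r + u)·T), (r + u) = 0.0816 + 0.0256 = 0.1072
F = 7.328 · e^(0.1072 × 5/12) = 7.328 × 1.045679 = 7.6627
Value of long forward = (F − K)·e^(−rT) = (7.6627 − 7.337) · e^(−0.0816·5/12)
= 0.3257 × 0.966572 = 0.315

$0.315 per bushel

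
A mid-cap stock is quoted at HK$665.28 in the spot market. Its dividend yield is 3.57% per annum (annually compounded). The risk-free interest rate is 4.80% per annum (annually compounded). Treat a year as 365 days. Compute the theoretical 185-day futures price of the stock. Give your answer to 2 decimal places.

F = S · (1+r)^T / (1+q)^T
= 665.28 × 1.024048 / 1.017938 = 665.28 × 1.006002
F = HK$669.27

HK$669.27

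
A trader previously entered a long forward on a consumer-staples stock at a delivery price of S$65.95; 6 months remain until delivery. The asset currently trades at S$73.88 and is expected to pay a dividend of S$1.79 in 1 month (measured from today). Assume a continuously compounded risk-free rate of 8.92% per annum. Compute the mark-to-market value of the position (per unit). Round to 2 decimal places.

PV(remaining dividends) I = 1.79·e^(−0.0892·1/12) = 1.7767
Current forward F = (S − I)·e^(rT) = (73.88 − 1.7767)·e^(0.0892·6/12) = 72.1033 × 1.045610 = 75.3919
Value (long) = (F − K)·e^(−rT) = (75.3919 − 65.95) × 0.956380 = 9.0300
Value = S$9.03

S$9.03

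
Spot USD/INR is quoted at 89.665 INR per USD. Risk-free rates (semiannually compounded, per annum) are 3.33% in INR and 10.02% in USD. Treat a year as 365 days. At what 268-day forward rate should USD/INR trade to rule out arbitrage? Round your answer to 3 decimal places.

By covered interest parity, F = S · (1+r_INR/2)^(2T) / (1+r_USD/2)^(2T)
= 89.665 × 1.024545 / 1.074427 = 89.665 × 0.953573
F = 85.502 INR per USD

85.502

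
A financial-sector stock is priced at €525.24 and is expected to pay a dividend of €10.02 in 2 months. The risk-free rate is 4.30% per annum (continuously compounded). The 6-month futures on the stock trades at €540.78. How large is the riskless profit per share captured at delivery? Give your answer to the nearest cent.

€14.29 per share

PV(dividends) I = 10.02·e^(−0.0430·2/12) = 9.9484
Fair futures F* = (S − I)·e^(rT) = (525.24 − 9.9484)·e^0.021500 = 515.2916 × 1.021733 = 526.4904
Market €540.78 > fair 526.4904: forward overpriced → cash-and-carry (borrow at r, buy the stock and collect the dividends, short the forward).
Profit at T = |F_mkt − F*| = |540.78 − 526.4904| = €14.29 per share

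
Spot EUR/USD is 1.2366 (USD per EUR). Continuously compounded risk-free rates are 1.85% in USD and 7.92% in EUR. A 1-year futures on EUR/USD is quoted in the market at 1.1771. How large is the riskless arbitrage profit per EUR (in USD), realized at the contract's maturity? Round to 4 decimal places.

0.0133 per EUR (in USD)

Fair futures: F* = S·e^(carry·T), with carry = (r_USD − r_EUR) = 0.0185 − 0.0792 = -0.0607
F* = 1.2366 · e^(-0.0607 × 1) = 1.2366 · e^-0.060700 = 1.2366 × 0.941106 = 1.1638
Market 1.1771 > fair 1.1638: forward overpriced → cash-and-carry (buy spot, short the forward).
At maturity, profit = |F_mkt − F*| = |1.1771 − 1.1638| = 0.0133 per EUR (in USD)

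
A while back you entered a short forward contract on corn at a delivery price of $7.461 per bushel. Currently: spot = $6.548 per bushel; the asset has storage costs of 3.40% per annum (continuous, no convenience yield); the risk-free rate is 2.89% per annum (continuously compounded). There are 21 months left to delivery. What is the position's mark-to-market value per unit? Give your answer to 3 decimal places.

Current fair forward for the remaining 21 months: F = S·e^((r + u)·T), (r + u) = 0.0289 + 0.0340 = 0.0629
F = 6.548 · e^(0.0629 × 21/12) = 6.548 × 1.116362 = 7.3099
Value of long forward = (F − K)·e^(−rT) = (7.3099 − 7.461) · e^(−0.0289·21/12)
= -0.1511 × 0.950683 = -0.144
Short position value = −(long value) = $0.144

$0.144 per bushel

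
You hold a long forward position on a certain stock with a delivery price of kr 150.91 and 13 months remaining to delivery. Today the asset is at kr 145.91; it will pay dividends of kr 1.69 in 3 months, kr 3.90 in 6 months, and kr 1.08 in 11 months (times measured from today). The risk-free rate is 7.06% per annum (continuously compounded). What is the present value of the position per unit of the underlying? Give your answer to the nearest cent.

PV(remaining dividends) I = 1.69·e^(−0.0706·3/12) + 3.90·e^(−0.0706·6/12) + 1.08·e^(−0.0706·11/12) = 6.4375
Current forward F = (S − I)·e^(rT) = (145.91 − 6.4375)·e^(0.0706·13/12) = 139.4725 × 1.079484 = 150.5583
Value (long) = (F − K)·e^(−rT) = (150.5583 − 150.91) × 0.926368 = -0.3258
Value = -kr 0.33

-kr 0.33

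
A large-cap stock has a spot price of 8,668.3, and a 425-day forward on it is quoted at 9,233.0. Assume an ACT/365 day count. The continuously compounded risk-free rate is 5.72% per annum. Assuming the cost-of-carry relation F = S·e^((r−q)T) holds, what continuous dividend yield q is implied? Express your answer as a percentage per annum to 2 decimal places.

From F = S·e^((r−q)T): (r − q) = ln(F/S)/T
ln(9233.0/8668.3) = ln(1.065145) = 0.063111
(r − q) = 0.063111 / (425/365) = 0.054201
q = r − ln(F/S)/T = 0.0572 − 0.054201 = 0.002999
q = 0.30%

0.30%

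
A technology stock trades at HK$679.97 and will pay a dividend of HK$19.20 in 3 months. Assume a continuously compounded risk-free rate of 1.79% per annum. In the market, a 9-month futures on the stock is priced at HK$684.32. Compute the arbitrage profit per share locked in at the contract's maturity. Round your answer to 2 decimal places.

PV(dividends) I = 19.20·e^(−0.0179·3/12) = 19.1143
Fair futures F* = (S − I)·e^(rT) = (679.97 − 19.1143)·e^0.013425 = 660.8557 × 1.013516 = 669.7878
Market HK$684.32 > fair 669.7878: forward overpriced → cash-and-carry (borrow at r, buy the stock and collect the dividends, short the forward).
Profit at T = |F_mkt − F*| = |684.32 − 669.7878| = HK$14.53 per share

HK$14.53 per share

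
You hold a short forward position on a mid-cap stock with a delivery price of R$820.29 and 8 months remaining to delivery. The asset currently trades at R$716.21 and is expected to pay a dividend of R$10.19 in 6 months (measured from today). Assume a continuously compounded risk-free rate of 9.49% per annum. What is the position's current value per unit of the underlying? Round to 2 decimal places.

PV(remaining dividends) I = 10.19·e^(−0.0949·6/12) = 9.7178
Current forward F = (S − I)·e^(rT) = (716.21 − 9.7178)·e^(0.0949·8/12) = 706.4922 × 1.065311 = 752.6339
Value (long) = (F − K)·e^(−rT) = (752.6339 − 820.29) × 0.938693 = -63.5083
Short position value = −(long value) = R$63.51

R$63.51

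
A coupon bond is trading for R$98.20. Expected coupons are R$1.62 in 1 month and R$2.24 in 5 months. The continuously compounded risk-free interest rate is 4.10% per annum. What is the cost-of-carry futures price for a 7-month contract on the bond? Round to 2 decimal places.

R$96.67

PV(coupons) I = 1.62·e^(−0.0410·1/12) + 2.24·e^(−0.0410·5/12)
I = 1.6145 + 2.2021 = 3.8166
F = (S − I)·e^(rT) = (98.20 − 3.8166) · e^(0.0410·7/12)
= 94.3834 · e^0.023917 = 94.3834 × 1.024205 = R$96.67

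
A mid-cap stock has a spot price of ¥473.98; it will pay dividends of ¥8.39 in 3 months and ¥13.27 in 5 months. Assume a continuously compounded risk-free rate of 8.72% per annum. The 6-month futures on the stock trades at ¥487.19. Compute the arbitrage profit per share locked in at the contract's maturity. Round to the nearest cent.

PV(dividends) I = 8.39·e^(−0.0872·3/12) + 13.27·e^(−0.0872·5/12) = 21.0056
Fair futures F* = (S − I)·e^(rT) = (473.98 − 21.0056)·e^0.043600 = 452.9744 × 1.044564 = 473.1608
Market ¥487.19 > fair 473.1608: forward overpriced → cash-and-carry (borrow at r, buy the stock and collect the dividends, short the forward).
Profit at T = |F_mkt − F*| = |487.19 − 473.1608| = ¥14.03 per share

¥14.03 per share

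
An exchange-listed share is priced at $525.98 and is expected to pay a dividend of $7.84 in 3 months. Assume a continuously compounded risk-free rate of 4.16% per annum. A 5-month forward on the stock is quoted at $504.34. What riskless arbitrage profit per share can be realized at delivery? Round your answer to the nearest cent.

PV(dividends) I = 7.84·e^(−0.0416·3/12) = 7.7589
Fair forward F* = (S − I)·e^(rT) = (525.98 − 7.7589)·e^0.017333 = 518.2211 × 1.017484 = 527.2817
Market $504.34 < fair 527.2817: forward underpriced → reverse cash-and-carry (short the stock, invest proceeds at r, pay the dividends, go long the forward).
Profit at T = |F_mkt − F*| = |504.34 − 527.2817| = $22.94 per share

$22.94 per share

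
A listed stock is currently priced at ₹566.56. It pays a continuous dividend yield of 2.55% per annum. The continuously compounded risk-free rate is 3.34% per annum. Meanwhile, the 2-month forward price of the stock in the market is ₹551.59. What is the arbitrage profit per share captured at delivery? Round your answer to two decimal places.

Fair forward: F* = S·e^(carry·T), with carry = (r − q) = 0.0334 − 0.0255 = 0.0079
F* = 566.56 · e^(0.0079 × 2/12) = 566.56 · e^0.001317 = 566.56 × 1.001318 = ₹567.3067
Market ₹551.59 < fair ₹567.3067: forward underpriced → reverse cash-and-carry (short spot, go long the forward).
At maturity, profit = |F_mkt − F*| = |551.59 − 567.3067| = ₹15.72 per share

₹15.72 per share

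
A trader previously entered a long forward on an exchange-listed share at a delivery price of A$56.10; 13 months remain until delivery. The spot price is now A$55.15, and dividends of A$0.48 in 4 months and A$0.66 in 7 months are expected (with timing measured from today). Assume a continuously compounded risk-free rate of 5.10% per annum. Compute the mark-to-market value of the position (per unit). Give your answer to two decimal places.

PV(remaining dividends) I = 0.48·e^(−0.0510·4/12) + 0.66·e^(−0.0510·7/12) = 1.1126
Current forward F = (S − I)·e^(rT) = (55.15 − 1.1126)·e^(0.0510·13/12) = 54.0374 × 1.056805 = 57.1070
Value (long) = (F − K)·e^(−rT) = (57.1070 − 56.10) × 0.946249 = 0.9529
Value = A$0.95

A$0.95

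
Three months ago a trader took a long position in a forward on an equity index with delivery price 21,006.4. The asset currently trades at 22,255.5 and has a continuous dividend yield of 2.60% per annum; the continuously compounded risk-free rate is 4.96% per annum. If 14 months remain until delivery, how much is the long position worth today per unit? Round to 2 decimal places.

1765.22

Current fair forward for the remaining 14 months: F = S·e^((r − q)·T), (r − q) = 0.0496 − 0.0260 = 0.0236
F = 22255.5 · e^(0.0236 × 14/12) = 22255.5 × 1.02791588 = 22876.7819
Value of long forward = (F − K)·e^(−rT) = (22876.7819 − 21006.4) · e^(−0.0496·14/12)
= 1870.3819 × 0.94377578 = 1765.22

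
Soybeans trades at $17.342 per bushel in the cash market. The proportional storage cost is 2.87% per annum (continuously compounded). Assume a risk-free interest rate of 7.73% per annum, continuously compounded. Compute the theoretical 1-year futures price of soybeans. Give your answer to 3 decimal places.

Net carry = r + u − y = 0.0773 + 0.0287 − 0.0000 = 0.1060
F = S·e^((r+u−y)T) = 17.342 · e^(0.1060 × 12/12) = 17.342 · e^0.106000
= 17.342 × 1.111822 = $19.281 per bushel

$19.281 per bushel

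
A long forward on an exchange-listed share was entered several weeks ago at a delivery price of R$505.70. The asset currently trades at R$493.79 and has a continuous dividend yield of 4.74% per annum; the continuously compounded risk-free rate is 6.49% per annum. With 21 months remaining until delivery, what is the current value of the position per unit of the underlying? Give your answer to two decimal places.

Current fair forward for the remaining 21 months: F = S·e^((r − q)·T), (r − q) = 0.0649 − 0.0474 = 0.0175
F = 493.79 · e^(0.0175 × 21/12) = 493.79 × 1.031099 = 509.1464
Value of long forward = (F − K)·e^(−rT) = (509.1464 − 505.70) · e^(−0.0649·21/12)
= 3.4464 × 0.892637 = 3.08

R$3.08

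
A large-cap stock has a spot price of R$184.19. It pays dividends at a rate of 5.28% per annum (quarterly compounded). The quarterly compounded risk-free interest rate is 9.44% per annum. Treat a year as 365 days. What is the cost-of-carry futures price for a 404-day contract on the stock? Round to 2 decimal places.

F = S · (1+r/4)^(4T) / (1+q/4)^(4T)
= 184.19 × 1.108794 / 1.059778 = 184.19 × 1.046251
F = R$192.71

R$192.71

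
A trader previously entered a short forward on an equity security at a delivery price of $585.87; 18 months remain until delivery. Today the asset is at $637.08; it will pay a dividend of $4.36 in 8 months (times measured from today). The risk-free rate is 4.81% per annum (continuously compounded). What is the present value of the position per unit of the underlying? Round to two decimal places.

-$87.77

PV(remaining dividends) I = 4.36·e^(−0.0481·8/12) = 4.2224
Current forward F = (S − I)·e^(rT) = (637.08 − 4.2224)·e^(0.0481·18/12) = 632.8576 × 1.074817 = 680.2061
Value (long) = (F − K)·e^(−rT) = (680.2061 − 585.87) × 0.930391 = 87.7695
Short position value = −(long value) = -$87.77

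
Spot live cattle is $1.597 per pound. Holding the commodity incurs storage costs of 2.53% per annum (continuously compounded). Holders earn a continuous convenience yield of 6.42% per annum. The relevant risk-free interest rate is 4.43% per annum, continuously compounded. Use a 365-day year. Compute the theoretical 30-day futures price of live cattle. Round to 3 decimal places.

$1.598 per pound

Net carry = r + u − y = 0.0443 + 0.0253 − 0.0642 = 0.0054
F = S·e^((r+u−y)T) = 1.597 · e^(0.0054 × 30/365) = 1.597 · e^0.000444
= 1.597 × 1.000444 = $1.598 per pound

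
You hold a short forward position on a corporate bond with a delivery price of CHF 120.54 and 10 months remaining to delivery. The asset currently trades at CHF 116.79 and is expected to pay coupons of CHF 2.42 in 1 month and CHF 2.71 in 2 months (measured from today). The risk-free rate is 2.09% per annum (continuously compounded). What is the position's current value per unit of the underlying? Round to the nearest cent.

CHF 6.79

PV(remaining coupons) I = 2.42·e^(−0.0209·1/12) + 2.71·e^(−0.0209·2/12) = 5.1164
Current forward F = (S − I)·e^(rT) = (116.79 − 5.1164)·e^(0.0209·10/12) = 111.6736 × 1.017569 = 113.6356
Value (long) = (F − K)·e^(−rT) = (113.6356 − 120.54) × 0.982734 = -6.7852
Short position value = −(long value) = CHF 6.79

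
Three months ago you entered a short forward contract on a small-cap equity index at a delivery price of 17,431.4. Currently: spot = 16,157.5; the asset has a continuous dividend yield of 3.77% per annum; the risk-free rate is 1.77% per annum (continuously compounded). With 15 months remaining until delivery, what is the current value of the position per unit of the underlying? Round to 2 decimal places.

Current fair forward for the remaining 15 months: F = S·e^((r − q)·T), (r − q) = 0.0177 − 0.0377 = -0.0200
F = 16157.5 · e^(-0.0200 × 15/12) = 16157.5 × 0.97530991 = 15758.5699
Value of long forward = (F − K)·e^(−rT) = (15758.5699 − 17431.4) · e^(−0.0177·15/12)
= -1672.8301 × 0.97811796 = -1636.23
Short position value = −(long value) = 1636.23

1636.23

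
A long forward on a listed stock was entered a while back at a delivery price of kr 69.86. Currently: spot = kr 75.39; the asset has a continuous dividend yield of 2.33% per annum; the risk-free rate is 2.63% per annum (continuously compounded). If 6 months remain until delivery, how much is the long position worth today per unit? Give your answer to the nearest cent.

kr 5.57

Current fair forward for the remaining 6 months: F = S·e^((r − q)·T), (r − q) = 0.0263 − 0.0233 = 0.0030
F = 75.39 · e^(0.0030 × 6/12) = 75.39 × 1.001501 = 75.5032
Value of long forward = (F − K)·e^(−rT) = (75.5032 − 69.86) · e^(−0.0263·6/12)
= 5.6432 × 0.986936 = 5.57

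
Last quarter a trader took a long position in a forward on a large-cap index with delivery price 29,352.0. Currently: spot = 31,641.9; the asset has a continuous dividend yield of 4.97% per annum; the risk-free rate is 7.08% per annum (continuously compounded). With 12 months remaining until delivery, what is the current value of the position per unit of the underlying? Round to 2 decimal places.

Current fair forward for the remaining 12 months: F = S·e^((r − q)·T), (r − q) = 0.0708 − 0.0497 = 0.0211
F = 31641.9 · e^(0.0211 × 12/12) = 31641.9 × 1.02132418 = 32316.6376
Value of long forward = (F − K)·e^(−rT) = (32316.6376 − 29352.0) · e^(−0.0708·12/12)
= 2964.6376 × 0.93164820 = 2762.00

2762.00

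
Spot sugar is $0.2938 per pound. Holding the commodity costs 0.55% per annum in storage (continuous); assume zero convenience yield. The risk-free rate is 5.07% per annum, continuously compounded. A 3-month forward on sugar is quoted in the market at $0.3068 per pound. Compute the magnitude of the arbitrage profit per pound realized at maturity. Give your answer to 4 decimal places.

Fair forward: F* = S·e^(carry·T), with carry = (r + u) = 0.0507 + 0.0055 = 0.0562
F* = 0.2938 · e^(0.0562 × 3/12) = 0.2938 · e^0.014050 = 0.2938 × 1.014149 = $0.2980
Market $0.3068 > fair $0.2980: forward overpriced → cash-and-carry (buy spot, short the forward).
At maturity, profit = |F_mkt − F*| = |0.3068 − 0.2980| = $0.0088 per pound

$0.0088 per pound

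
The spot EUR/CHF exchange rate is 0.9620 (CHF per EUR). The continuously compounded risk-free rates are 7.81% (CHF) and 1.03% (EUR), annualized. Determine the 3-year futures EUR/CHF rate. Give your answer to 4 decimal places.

F = S·e^((r_CHF − r_EUR)T) = 0.9620 · e^((0.0781 − 0.0103) × 3)
= 0.9620 · e^0.203400 = 0.9620 × 1.225563
F = 1.1790 CHF per EUR

1.1790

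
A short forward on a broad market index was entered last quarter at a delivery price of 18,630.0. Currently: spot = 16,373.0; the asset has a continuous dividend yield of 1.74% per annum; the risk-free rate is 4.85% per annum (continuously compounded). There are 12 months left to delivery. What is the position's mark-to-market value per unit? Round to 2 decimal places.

1657.43

Current fair forward for the remaining 12 months: F = S·e^((r − q)·T), (r − q) = 0.0485 − 0.0174 = 0.0311
F = 16373.0 · e^(0.0311 × 12/12) = 16373.0 × 1.03158866 = 16890.2011
Value of long forward = (F − K)·e^(−rT) = (16890.2011 − 18630.0) · e^(−0.0485·12/12)
= -1739.7989 × 0.95265734 = -1657.43
Short position value = −(long value) = 1657.43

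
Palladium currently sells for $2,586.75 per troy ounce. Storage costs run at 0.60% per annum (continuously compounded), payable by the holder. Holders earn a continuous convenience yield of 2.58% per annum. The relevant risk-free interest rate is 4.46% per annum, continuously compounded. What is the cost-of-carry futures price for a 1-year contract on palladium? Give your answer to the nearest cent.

$2,651.70 per troy ounce

Net carry = r + u − y = 0.0446 + 0.0060 − 0.0258 = 0.0248
F = S·e^((r+u−y)T) = 2586.75 · e^(0.0248 × 1) = 2586.75 · e^0.02480000
= 2586.75 × 1.02511008 = $2,651.70 per troy ounce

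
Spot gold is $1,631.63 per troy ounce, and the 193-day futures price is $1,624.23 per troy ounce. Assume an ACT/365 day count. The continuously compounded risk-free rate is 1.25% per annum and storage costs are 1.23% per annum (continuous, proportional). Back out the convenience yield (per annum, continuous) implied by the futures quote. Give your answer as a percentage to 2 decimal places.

F = S·e^((r+u−y)T) ⇒ (r+u−y) = ln(F/S)/T
ln(1624.23/1631.63) = -0.004546; /T ⇒ -0.008597
y = r + u − ln(F/S)/T = 0.0125 + 0.0123 + 0.008597 = 0.033397
y = 3.34%

3.34%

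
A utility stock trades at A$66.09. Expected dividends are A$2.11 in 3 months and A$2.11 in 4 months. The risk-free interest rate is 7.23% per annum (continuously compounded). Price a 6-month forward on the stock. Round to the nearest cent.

A$64.24

PV(dividends) I = 2.11·e^(−0.0723·3/12) + 2.11·e^(−0.0723·4/12)
I = 2.0722 + 2.0598 = 4.1320
F = (S − I)·e^(rT) = (66.09 − 4.1320) · e^(0.0723·6/12)
= 61.9580 · e^0.036150 = 61.9580 × 1.036811 = A$64.24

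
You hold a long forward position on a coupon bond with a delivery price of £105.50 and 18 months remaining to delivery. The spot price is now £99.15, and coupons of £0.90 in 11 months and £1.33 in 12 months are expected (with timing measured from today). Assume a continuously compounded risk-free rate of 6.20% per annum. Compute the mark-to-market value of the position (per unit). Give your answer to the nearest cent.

PV(remaining coupons) I = 0.90·e^(−0.0620·11/12) + 1.33·e^(−0.0620·12/12) = 2.1003
Current forward F = (S − I)·e^(rT) = (99.15 − 2.1003)·e^(0.0620·18/12) = 97.0497 × 1.097462 = 106.5084
Value (long) = (F − K)·e^(−rT) = (106.5084 − 105.50) × 0.911194 = 0.9188
Value = £0.92

£0.92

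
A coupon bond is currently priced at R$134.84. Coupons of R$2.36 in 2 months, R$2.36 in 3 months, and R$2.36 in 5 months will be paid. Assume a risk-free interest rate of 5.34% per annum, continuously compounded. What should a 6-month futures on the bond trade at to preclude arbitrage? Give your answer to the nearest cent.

R$131.32

PV(coupons) I = 2.36·e^(−0.0534·2/12) + 2.36·e^(−0.0534·3/12) + 2.36·e^(−0.0534·5/12)
I = 2.3391 + 2.3287 + 2.3081 = 6.9759
F = (S − I)·e^(rT) = (134.84 − 6.9759) · e^(0.0534·6/12)
= 127.8641 · e^0.026700 = 127.8641 × 1.027060 = R$131.32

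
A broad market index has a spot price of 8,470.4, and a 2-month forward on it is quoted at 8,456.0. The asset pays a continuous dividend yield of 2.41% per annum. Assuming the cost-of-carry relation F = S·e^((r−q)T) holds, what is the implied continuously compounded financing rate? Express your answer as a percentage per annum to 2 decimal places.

1.39%

From F = S·e^((r−q)T): (r − q) = ln(F/S)/T
ln(8456.0/8470.4) = ln(0.998300) = -0.001701
(r − q) = -0.001701 / (2/12) = -0.010206
r = ln(F/S)/T + q = -0.010206 + 0.0241 = 0.013894
r = 1.39%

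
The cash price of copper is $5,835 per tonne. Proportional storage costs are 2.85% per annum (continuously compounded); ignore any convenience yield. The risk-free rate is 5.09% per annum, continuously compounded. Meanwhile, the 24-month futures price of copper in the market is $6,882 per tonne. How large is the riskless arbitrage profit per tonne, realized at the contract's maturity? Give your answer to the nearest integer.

$43 per tonne

Fair futures: F* = S·e^(carry·T), with carry = (r + u) = 0.0509 + 0.0285 = 0.0794
F* = 5835 · e^(0.0794 × 24/12) = 5835 · e^0.158800 = 5835 × 1.172104 = $6839.2268
Market $6882 > fair $6839.2268: forward overpriced → cash-and-carry (buy spot, short the forward).
At maturity, profit = |F_mkt − F*| = |6882 − 6839.2268| = $43 per tonne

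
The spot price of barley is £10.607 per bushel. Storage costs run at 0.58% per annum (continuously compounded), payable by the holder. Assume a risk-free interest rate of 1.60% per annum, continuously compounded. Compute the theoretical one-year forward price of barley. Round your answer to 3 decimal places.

Net carry = r + u − y = 0.0160 + 0.0058 − 0.0000 = 0.0218
F = S·e^((r+u−y)T) = 10.607 · e^(0.0218 × 12/12) = 10.607 · e^0.021800
= 10.607 × 1.022039 = £10.841 per bushel

£10.841 per bushel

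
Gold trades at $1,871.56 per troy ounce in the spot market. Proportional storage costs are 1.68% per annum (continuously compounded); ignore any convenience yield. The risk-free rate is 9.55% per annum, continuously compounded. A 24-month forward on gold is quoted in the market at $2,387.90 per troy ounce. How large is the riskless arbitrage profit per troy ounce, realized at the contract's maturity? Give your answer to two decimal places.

$45.04 per troy ounce

Fair forward: F* = S·e^(carry·T), with carry = (r + u) = 0.0955 + 0.0168 = 0.1123
F* = 1871.56 · e^(0.1123 × 24/12) = 1871.56 · e^0.22460000 = 1871.56 × 1.25182189 = $2342.8598
Market $2387.90 > fair $2342.8598: forward overpriced → cash-and-carry (buy spot, short the forward).
At maturity, profit = |F_mkt − F*| = |2387.90 − 2342.8598| = $45.04 per troy ounce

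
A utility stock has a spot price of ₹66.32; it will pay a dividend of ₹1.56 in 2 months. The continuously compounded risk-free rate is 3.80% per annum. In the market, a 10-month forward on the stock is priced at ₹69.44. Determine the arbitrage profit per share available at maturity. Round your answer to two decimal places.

₹2.59 per share

PV(dividends) I = 1.56·e^(−0.0380·2/12) = 1.5502
Fair forward F* = (S − I)·e^(rT) = (66.32 − 1.5502)·e^0.031667 = 64.7698 × 1.032174 = 66.8537
Market ₹69.44 > fair 66.8537: forward overpriced → cash-and-carry (borrow at r, buy the stock and collect the dividends, short the forward).
Profit at T = |F_mkt − F*| = |69.44 − 66.8537| = ₹2.59 per share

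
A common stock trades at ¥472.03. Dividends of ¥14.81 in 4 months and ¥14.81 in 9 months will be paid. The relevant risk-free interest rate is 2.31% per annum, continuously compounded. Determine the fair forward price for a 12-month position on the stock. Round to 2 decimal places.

PV(dividends) I = 14.81·e^(−0.0231·4/12) + 14.81·e^(−0.0231·9/12)
I = 14.6964 + 14.5556 = 29.2520
F = (S − I)·e^(rT) = (472.03 − 29.2520) · e^(0.0231·12/12)
= 442.7780 · e^0.023100 = 442.7780 × 1.023369 = ¥453.13

¥453.13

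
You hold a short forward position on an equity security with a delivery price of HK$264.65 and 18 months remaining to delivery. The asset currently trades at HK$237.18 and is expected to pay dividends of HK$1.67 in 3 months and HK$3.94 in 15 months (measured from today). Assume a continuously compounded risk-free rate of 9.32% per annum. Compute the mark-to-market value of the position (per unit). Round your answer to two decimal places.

PV(remaining dividends) I = 1.67·e^(−0.0932·3/12) + 3.94·e^(−0.0932·15/12) = 5.1383
Current forward F = (S − I)·e^(rT) = (237.18 − 5.1383)·e^(0.0932·18/12) = 232.0417 × 1.150044 = 266.8582
Value (long) = (F − K)·e^(−rT) = (266.8582 − 264.65) × 0.869532 = 1.9201
Short position value = −(long value) = -HK$1.92

-HK$1.92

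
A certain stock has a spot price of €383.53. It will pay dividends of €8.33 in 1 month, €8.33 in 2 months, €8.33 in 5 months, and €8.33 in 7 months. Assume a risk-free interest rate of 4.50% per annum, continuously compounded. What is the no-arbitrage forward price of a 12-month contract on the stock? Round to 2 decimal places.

€366.81

PV(dividends) I = 8.33·e^(−0.0450·1/12) + 8.33·e^(−0.0450·2/12) + 8.33·e^(−0.0450·5/12) + 8.33·e^(−0.0450·7/12)
I = 8.2988 + 8.2678 + 8.1753 + 8.1142 = 32.8561
F = (S − I)·e^(rT) = (383.53 − 32.8561) · e^(0.0450·12/12)
= 350.6739 · e^0.045000 = 350.6739 × 1.046028 = €366.81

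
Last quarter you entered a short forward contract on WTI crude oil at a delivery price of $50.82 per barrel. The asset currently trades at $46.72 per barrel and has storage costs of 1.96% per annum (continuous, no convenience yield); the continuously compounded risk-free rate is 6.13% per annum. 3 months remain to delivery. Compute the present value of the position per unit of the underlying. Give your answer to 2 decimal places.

Current fair forward for the remaining 3 months: F = S·e^((r + u)·T), (r + u) = 0.0613 + 0.0196 = 0.0809
F = 46.72 · e^(0.0809 × 3/12) = 46.72 × 1.020431 = 47.6745
Value of long forward = (F − K)·e^(−rT) = (47.6745 − 50.82) · e^(−0.0613·3/12)
= -3.1455 × 0.984792 = -3.10
Short position value = −(long value) = $3.10

$3.10 per barrel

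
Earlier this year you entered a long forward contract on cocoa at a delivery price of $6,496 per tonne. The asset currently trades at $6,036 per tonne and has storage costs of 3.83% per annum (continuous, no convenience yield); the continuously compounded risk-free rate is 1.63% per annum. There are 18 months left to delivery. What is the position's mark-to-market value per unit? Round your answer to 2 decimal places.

$53.82 per tonne

Current fair forward for the remaining 18 months: F = S·e^((r + u)·T), (r + u) = 0.0163 + 0.0383 = 0.0546
F = 6036 · e^(0.0546 × 18/12) = 6036 × 1.08534727 = 6551.1561
Value of long forward = (F − K)·e^(−rT) = (6551.1561 − 6496) · e^(−0.0163·18/12)
= 55.1561 × 0.97584648 = 53.82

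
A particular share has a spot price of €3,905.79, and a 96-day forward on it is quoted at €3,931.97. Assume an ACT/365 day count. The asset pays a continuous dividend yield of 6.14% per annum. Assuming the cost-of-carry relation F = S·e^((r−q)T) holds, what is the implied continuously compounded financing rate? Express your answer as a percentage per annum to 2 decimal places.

8.68%

From F = S·e^((r−q)T): (r − q) = ln(F/S)/T
ln(3931.97/3905.79) = ln(1.006703) = 0.006681
(r − q) = 0.006681 / (96/365) = 0.025402
r = ln(F/S)/T + q = 0.025402 + 0.0614 = 0.086802
r = 8.68%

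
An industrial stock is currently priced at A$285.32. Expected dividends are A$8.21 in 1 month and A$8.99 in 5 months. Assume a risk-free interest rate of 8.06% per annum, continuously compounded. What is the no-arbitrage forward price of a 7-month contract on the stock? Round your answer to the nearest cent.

PV(dividends) I = 8.21·e^(−0.0806·1/12) + 8.99·e^(−0.0806·5/12)
I = 8.1550 + 8.6931 = 16.8481
F = (S − I)·e^(rT) = (285.32 − 16.8481) · e^(0.0806·7/12)
= 268.4719 · e^0.047017 = 268.4719 × 1.048140 = A$281.40

A$281.40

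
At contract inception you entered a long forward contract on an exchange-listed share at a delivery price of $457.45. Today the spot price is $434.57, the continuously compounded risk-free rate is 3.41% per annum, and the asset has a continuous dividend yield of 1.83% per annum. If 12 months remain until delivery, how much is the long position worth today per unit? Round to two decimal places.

Current fair forward for the remaining 12 months: F = S·e^((r − q)·T), (r − q) = 0.0341 − 0.0183 = 0.0158
F = 434.57 · e^(0.0158 × 12/12) = 434.57 × 1.015925 = 441.4905
Value of long forward = (F − K)·e^(−rT) = (441.4905 − 457.45) · e^(−0.0341·12/12)
= -15.9595 × 0.966475 = -15.42

-$15.42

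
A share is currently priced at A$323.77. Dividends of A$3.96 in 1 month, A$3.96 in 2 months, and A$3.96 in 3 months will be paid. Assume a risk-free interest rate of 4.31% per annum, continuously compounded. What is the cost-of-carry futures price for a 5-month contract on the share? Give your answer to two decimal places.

PV(dividends) I = 3.96·e^(−0.0431·1/12) + 3.96·e^(−0.0431·2/12) + 3.96·e^(−0.0431·3/12)
I = 3.9458 + 3.9317 + 3.9176 = 11.7951
F = (S − I)·e^(rT) = (323.77 − 11.7951) · e^(0.0431·5/12)
= 311.9749 · e^0.017958 = 311.9749 × 1.018120 = A$317.63

A$317.63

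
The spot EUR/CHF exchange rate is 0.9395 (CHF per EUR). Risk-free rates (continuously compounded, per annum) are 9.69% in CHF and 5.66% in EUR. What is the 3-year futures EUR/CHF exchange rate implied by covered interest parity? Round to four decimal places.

F = S·e^((r_CHF − r_EUR)T) = 0.9395 · e^((0.0969 − 0.0566) × 3)
= 0.9395 · e^0.120900 = 0.9395 × 1.128512
F = 1.0602 CHF per EUR

1.0602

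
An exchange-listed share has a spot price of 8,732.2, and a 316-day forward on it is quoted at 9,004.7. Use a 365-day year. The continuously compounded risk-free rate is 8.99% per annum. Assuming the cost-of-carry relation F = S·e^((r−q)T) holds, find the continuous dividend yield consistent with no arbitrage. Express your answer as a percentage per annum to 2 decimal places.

5.44%

From F = S·e^((r−q)T): (r − q) = ln(F/S)/T
ln(9004.7/8732.2) = ln(1.031206) = 0.030729
(r − q) = 0.030729 / (316/365) = 0.035494
q = r − ln(F/S)/T = 0.0899 − 0.035494 = 0.054406
q = 5.44%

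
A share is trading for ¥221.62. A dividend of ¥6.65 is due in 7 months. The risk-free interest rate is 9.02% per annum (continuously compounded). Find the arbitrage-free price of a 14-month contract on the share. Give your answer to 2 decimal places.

¥239.20

PV(dividends) I = 6.65·e^(−0.0902·7/12)
I = 6.3091
F = (S − I)·e^(rT) = (221.62 − 6.3091) · e^(0.0902·14/12)
= 215.3109 · e^0.105233 = 215.3109 × 1.110969 = ¥239.20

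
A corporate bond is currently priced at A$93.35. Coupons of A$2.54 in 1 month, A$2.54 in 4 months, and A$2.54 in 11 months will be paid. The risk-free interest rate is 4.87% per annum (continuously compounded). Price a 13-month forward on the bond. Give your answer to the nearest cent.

PV(coupons) I = 2.54·e^(−0.0487·1/12) + 2.54·e^(−0.0487·4/12) + 2.54·e^(−0.0487·11/12)
I = 2.5297 + 2.4991 + 2.4291 = 7.4579
F = (S − I)·e^(rT) = (93.35 − 7.4579) · e^(0.0487·13/12)
= 85.8921 · e^0.052758 = 85.8921 × 1.054175 = A$90.55

A$90.55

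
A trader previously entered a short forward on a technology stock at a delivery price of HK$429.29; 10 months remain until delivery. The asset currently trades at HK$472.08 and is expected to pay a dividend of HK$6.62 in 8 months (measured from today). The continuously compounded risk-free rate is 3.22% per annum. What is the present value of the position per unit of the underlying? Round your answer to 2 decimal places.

PV(remaining dividends) I = 6.62·e^(−0.0322·8/12) = 6.4794
Current forward F = (S − I)·e^(rT) = (472.08 − 6.4794)·e^(0.0322·10/12) = 465.6006 × 1.027197 = 478.2635
Value (long) = (F − K)·e^(−rT) = (478.2635 − 429.29) × 0.973523 = 47.6768
Short position value = −(long value) = -HK$47.68

-HK$47.68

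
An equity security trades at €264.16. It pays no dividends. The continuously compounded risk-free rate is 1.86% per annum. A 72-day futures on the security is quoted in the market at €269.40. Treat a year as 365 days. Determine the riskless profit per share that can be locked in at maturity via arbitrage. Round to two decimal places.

€4.27 per share

Fair futures: F* = S·e^(carry·T), with carry = r = 0.0186
F* = 264.16 · e^(0.0186 × 72/365) = 264.16 · e^0.003669 = 264.16 × 1.003676 = €265.1311
Market €269.40 > fair €265.1311: forward overpriced → cash-and-carry (buy spot, short the forward).
At maturity, profit = |F_mkt − F*| = |269.40 − 265.1311| = €4.27 per share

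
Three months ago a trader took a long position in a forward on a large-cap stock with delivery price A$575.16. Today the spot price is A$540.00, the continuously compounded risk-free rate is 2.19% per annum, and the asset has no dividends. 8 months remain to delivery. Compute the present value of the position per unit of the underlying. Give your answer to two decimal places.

Current fair forward for the remaining 8 months: F = S·e^(r·T), r = 0.0219
F = 540.00 · e^(0.0219 × 8/12) = 540.00 × 1.014707 = 547.9418
Value of long forward = (F − K)·e^(−rT) = (547.9418 − 575.16) · e^(−0.0219·8/12)
= -27.2182 × 0.985506 = -26.82

-A$26.82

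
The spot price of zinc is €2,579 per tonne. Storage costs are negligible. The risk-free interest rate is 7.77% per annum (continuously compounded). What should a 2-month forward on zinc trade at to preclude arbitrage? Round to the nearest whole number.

€2,613 per tonne

F = S·e^(rT) = 2579 · e^(0.0777 × 2/12) = 2579 · e^0.012950
= 2579 × 1.013034 = €2,613 per tonne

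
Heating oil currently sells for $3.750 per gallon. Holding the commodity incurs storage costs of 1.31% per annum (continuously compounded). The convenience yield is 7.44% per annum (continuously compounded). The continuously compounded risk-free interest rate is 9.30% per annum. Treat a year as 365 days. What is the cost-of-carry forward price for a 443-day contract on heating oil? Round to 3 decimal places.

$3.897 per gallon

Net carry = r + u − y = 0.0930 + 0.0131 − 0.0744 = 0.0317
F = S·e^((r+u−y)T) = 3.750 · e^(0.0317 × 443/365) = 3.750 · e^0.038474
= 3.750 × 1.039224 = $3.897 per gallon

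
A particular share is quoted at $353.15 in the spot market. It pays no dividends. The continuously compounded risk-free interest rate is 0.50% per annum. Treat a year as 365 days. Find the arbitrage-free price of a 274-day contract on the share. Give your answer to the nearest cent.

F = S·e^(rT) = 353.15 · e^(0.0050 × 274/365)
= 353.15 · e^0.003753 = 353.15 × 1.003760
F = $354.48

$354.48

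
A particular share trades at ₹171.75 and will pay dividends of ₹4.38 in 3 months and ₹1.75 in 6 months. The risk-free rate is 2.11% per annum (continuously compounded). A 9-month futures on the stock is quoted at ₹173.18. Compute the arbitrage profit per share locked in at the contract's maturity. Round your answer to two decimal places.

₹4.88 per share

PV(dividends) I = 4.38·e^(−0.0211·3/12) + 1.75·e^(−0.0211·6/12) = 6.0886
Fair futures F* = (S − I)·e^(rT) = (171.75 − 6.0886)·e^0.015825 = 165.6614 × 1.015951 = 168.3039
Market ₹173.18 > fair 168.3039: forward overpriced → cash-and-carry (borrow at r, buy the stock and collect the dividends, short the forward).
Profit at T = |F_mkt − F*| = |173.18 − 168.3039| = ₹4.88 per share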